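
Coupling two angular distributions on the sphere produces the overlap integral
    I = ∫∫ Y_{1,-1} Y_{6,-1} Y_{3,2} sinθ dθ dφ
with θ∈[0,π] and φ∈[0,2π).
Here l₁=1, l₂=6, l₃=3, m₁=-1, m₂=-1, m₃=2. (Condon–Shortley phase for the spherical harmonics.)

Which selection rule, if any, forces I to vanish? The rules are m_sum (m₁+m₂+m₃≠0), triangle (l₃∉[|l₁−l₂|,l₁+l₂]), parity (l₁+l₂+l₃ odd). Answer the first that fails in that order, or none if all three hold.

azimuthal sum: -1 − 1 + 2 = 0  ✓
5 ≤ 3 ≤ 7 (triangle on l)  ✗
L = 1 + 6 + 3 = 10 (even)

triangle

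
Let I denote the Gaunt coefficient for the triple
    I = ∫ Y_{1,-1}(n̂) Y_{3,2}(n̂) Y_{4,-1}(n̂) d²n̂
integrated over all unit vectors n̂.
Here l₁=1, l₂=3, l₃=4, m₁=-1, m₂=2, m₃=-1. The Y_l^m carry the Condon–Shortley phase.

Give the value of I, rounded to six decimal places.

Checks pass: Σm=0; 8 even; l₃=4∈[2,4].
(2·1+1)(2·3+1)(2·4+1) = 189
Δ: 0! 2! 6! / 9! → 1/252
sum: t=0:+1/36 = 1/36
3j²(1 3 4; 0 0 0) = Δ·Π!·Σ² = 4/63  (sign +1)
sum: t=0:+1/240 = 1/240
3j²(1 3 4; -1 2 -1) = Δ·Π!·Σ² = 1/84  (sign -1)
combine: 4πI² = 189·4/63·1/84 = 1/7
take √, sign -1: I = -0.10662181

-0.106622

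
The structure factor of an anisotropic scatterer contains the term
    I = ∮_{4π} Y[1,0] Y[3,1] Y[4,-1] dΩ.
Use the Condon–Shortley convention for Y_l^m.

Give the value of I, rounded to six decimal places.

-0.238414

Rules hold: Σm=0, L=8 even, 2≤4≤4.
N = 3·7·9 = 189
Δ = 0!·2!·6!/9! = 1/252
Racah Σ t=0..0: t=0:+1/36 = 1/36
⇒ 3j(1 3 4; 0 0 0)² = 4/63, sgn +1
Racah Σ t=0..0: t=0:+1/48 = 1/48
⇒ 3j(1 3 4; 0 1 -1)² = 5/84, sgn -1
4πI² = N·(3j₀)²·(3jₘ)² = 5/7
I = -1·√(0.714286/4π) = -0.23841361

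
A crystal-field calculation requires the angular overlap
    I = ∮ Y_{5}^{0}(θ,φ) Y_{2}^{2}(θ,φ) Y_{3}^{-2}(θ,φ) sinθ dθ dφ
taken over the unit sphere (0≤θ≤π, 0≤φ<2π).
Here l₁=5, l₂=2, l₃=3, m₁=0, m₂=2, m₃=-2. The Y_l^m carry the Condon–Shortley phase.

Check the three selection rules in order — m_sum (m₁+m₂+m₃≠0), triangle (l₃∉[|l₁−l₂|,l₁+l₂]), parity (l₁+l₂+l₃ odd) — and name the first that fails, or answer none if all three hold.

none

azimuthal sum: 0 + 2 − 2 = 0  ✓
3 ≤ 3 ≤ 7 (triangle on l)  ✓
L = 5 + 2 + 3 = 10 (even)  ✓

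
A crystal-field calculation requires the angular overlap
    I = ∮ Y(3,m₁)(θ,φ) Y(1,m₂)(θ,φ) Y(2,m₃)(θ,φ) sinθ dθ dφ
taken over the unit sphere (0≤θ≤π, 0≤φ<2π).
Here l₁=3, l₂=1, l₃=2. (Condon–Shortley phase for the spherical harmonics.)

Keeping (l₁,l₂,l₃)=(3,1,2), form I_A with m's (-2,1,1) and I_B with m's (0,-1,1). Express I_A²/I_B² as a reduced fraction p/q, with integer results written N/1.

Same 3,1,2: normalisation and zero-m 3j drop out of the ratio.
A: Δ: 2! 4! 0! / 7! → 1/105; sum: t=2:+1/12 = 1/12; 3j²(3 1 2; -2 1 1) = Δ·Π!·Σ² = 2/21  (sign -1)
B: Δ: 2! 4! 0! / 7! → 1/105; sum: t=0:+1/12 = 1/12; 3j²(3 1 2; 0 -1 1) = Δ·Π!·Σ² = 1/35  (sign -1)
I_A²/I_B² = (2/21)/(1/35) = 10/3

10/3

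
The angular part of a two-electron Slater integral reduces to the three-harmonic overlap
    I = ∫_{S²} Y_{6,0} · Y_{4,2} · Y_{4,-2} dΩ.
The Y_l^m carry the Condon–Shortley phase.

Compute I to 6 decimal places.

m-sum 0 ✓  L=14 even ✓  2≤4≤10 ✓
Π(2lᵢ+1) = 13×9×9 = 1053
triangle coeff Δ(6,4,4) = 1/1261260
Σ_t [2,4]: t=2:+1/4608 t=3:−1/1296 t=4:+1/4608 = -7/20736
(3j)²=20/1287 [(6 4 4; 0 0 0)], sign=-1
Σ_t [4,6]: t=4:+1/4608 t=5:−1/14400 t=6:+1/1036800 = 77/518400
(3j)²=11/585 [(6 4 4; 0 2 -2)], sign=+1
⇒ 4πI² = 4/13
I = (-1)√(4/13/(4π)) = -0.15647804

-0.156478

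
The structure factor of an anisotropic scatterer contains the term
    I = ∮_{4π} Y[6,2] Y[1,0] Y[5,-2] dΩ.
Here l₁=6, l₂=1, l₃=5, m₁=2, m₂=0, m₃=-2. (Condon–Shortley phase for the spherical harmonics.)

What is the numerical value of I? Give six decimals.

0.231133

Checks pass: Σm=0; 12 even; l₃=5∈[5,7].
(2·6+1)(2·1+1)(2·5+1) = 429
Δ: 2! 10! 0! / 13! → 1/858
sum: t=1:−1/14400 = -1/14400
3j²(6 1 5; 0 0 0) = Δ·Π!·Σ² = 6/143  (sign +1)
sum: t=1:−1/30240 = -1/30240
3j²(6 1 5; 2 0 -2) = Δ·Π!·Σ² = 16/429  (sign +1)
combine: 4πI² = 429·6/143·16/429 = 96/143
take √, sign +1: I = 0.23113338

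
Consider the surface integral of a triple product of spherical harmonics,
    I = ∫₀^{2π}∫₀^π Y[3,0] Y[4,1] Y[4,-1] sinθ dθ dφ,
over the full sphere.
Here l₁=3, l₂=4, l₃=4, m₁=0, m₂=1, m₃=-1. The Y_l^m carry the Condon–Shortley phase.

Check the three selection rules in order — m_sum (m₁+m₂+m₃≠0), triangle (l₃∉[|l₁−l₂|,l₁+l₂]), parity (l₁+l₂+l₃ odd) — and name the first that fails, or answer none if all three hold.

parity

m₁+m₂+m₃ = 0 + 1 − 1 = 0  ✓
triangle: |3−4|=1 ≤ l₃=4 ≤ 3+4=7  ✓
parity: l₁+l₂+l₃ = 11 is odd  ✗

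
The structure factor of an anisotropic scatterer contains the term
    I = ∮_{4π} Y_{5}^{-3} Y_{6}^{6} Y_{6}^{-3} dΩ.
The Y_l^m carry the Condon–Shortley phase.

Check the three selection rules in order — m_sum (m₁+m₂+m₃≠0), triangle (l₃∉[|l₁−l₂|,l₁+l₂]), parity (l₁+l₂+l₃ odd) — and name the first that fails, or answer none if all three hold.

parity

m₁+m₂+m₃ = -3 + 6 − 3 = 0  ✓
triangle: |5−6|=1 ≤ l₃=6 ≤ 5+6=11  ✓
parity: l₁+l₂+l₃ = 17 is odd  ✗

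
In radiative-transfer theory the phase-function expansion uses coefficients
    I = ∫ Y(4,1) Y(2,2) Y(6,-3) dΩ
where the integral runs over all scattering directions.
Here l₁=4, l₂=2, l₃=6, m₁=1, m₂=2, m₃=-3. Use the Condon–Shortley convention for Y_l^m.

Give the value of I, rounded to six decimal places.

Rules hold: Σm=0, L=12 even, 2≤6≤6.
N = 9·5·13 = 585
Δ = 0!·8!·4!/13! = 1/6435
Racah Σ t=0..0: t=0:+1/2304 = 1/2304
⇒ 3j(4 2 6; 0 0 0)² = 5/143, sgn +1
Racah Σ t=0..0: t=0:+1/17280 = 1/17280
⇒ 3j(4 2 6; 1 2 -3)² = 14/715, sgn -1
4πI² = N·(3j₀)²·(3jₘ)² = 630/1573
I = -1·√(0.400509/4π) = -0.17852580

-0.178526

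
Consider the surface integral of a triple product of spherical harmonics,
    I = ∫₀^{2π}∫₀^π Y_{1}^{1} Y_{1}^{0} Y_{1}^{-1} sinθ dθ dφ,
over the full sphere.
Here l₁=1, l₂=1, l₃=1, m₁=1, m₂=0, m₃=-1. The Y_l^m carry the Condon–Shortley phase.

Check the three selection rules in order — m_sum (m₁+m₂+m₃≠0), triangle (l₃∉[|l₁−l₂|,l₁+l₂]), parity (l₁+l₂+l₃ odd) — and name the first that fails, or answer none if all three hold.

parity

Σmᵢ = 0  ✓
l₃∈[|l₁−l₂|,l₁+l₂]=[0,2], have l₃=1  ✓
Σlᵢ = 3 ⇒ odd  ✗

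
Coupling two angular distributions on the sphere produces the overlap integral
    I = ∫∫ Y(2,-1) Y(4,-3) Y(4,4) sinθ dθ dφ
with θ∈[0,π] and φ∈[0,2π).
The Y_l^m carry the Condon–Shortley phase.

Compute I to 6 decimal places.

0.198645

m-sum 0 ✓  L=10 even ✓  2≤4≤6 ✓
Π(2lᵢ+1) = 5×9×9 = 405
triangle coeff Δ(2,4,4) = 1/13860
Σ_t [0,2]: t=0:+1/192 t=1:−1/36 t=2:+1/192 = -5/288
(3j)²=20/693 [(2 4 4; 0 0 0)], sign=-1
Σ_t [1,1]: t=1:−1/1440 = -1/1440
(3j)²=7/165 [(2 4 4; -1 -3 4)], sign=-1
⇒ 4πI² = 60/121
I = (+1)√(60/121/(4π)) = 0.19864517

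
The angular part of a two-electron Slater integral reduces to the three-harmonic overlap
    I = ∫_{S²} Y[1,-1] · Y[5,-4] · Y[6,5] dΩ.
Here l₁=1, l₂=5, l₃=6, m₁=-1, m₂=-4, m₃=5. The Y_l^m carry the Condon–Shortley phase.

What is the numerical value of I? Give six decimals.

-0.303018

m-sum 0 ✓  L=12 even ✓  4≤6≤6 ✓
Π(2lᵢ+1) = 3×11×13 = 429
triangle coeff Δ(1,5,6) = 1/858
Σ_t [0,0]: t=0:+1/14400 = 1/14400
(3j)²=6/143 [(1 5 6; 0 0 0)], sign=+1
Σ_t [0,0]: t=0:+1/725760 = 1/725760
(3j)²=5/78 [(1 5 6; -1 -4 5)], sign=-1
⇒ 4πI² = 15/13
I = (-1)√(15/13/(4π)) = -0.30301841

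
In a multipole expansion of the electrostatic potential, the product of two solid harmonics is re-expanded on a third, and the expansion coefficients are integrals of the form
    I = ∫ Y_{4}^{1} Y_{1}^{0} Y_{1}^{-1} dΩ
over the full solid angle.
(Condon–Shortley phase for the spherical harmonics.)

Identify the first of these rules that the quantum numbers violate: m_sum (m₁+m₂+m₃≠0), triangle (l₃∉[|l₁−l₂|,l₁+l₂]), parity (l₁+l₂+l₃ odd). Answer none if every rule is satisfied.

triangle

m₁+m₂+m₃ = 1 + 0 − 1 = 0  ✓
triangle: |4−1|=3 ≤ l₃=1 ≤ 4+1=5  ✗
parity: l₁+l₂+l₃ = 6 is even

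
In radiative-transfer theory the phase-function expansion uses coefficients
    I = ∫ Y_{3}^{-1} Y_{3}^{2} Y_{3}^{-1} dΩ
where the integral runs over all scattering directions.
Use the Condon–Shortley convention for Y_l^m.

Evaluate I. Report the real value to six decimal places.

Σlᵢ=9 odd — θ-integrand is odd under cosθ→−cosθ; I=0

0.000000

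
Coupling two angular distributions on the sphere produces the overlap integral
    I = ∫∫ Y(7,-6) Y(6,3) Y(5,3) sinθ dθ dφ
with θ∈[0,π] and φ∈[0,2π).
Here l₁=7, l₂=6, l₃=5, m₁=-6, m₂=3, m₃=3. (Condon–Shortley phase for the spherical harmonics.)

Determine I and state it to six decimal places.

0.107391

m-sum 0 ✓  L=18 even ✓  1≤5≤13 ✓
Π(2lᵢ+1) = 15×13×11 = 2145
triangle coeff Δ(7,6,5) = 1/174594420
Σ_t [2,6]: t=2:+1/4147200 t=3:−1/207360 t=4:+1/82944 t=5:−1/207360 t=6:+1/4147200 = 1/345600
(3j)²=420/46189 [(7 6 5; 0 0 0)], sign=-1
Σ_t [7,8]: t=7:−1/14515200 t=8:+1/29030400 = -1/29030400
(3j)²=12/1615 [(7 6 5; -6 3 3)], sign=-1
⇒ 4πI² = 15120/104329
I = (+1)√(15120/104329/(4π)) = 0.10739114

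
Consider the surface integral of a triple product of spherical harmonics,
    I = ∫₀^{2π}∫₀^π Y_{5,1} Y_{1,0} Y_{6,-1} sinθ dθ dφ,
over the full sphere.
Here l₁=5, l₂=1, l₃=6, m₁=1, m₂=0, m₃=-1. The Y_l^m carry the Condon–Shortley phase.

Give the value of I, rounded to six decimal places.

-0.241725

Checks pass: Σm=0; 12 even; l₃=6∈[4,6].
(2·5+1)(2·1+1)(2·6+1) = 429
Δ: 0! 10! 2! / 13! → 1/858
sum: t=0:+1/14400 = 1/14400
3j²(5 1 6; 0 0 0) = Δ·Π!·Σ² = 6/143  (sign +1)
sum: t=0:+1/17280 = 1/17280
3j²(5 1 6; 1 0 -1) = Δ·Π!·Σ² = 35/858  (sign -1)
combine: 4πI² = 429·6/143·35/858 = 105/143
take √, sign -1: I = -0.24172507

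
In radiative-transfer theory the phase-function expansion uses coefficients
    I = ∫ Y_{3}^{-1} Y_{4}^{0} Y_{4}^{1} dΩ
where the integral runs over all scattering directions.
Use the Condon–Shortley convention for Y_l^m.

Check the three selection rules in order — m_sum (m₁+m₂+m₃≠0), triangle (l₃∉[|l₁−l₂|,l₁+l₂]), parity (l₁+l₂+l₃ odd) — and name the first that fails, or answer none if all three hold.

azimuthal sum: -1 + 0 + 1 = 0  ✓
1 ≤ 4 ≤ 7 (triangle on l)  ✓
L = 3 + 4 + 4 = 11 (odd)  ✗

parity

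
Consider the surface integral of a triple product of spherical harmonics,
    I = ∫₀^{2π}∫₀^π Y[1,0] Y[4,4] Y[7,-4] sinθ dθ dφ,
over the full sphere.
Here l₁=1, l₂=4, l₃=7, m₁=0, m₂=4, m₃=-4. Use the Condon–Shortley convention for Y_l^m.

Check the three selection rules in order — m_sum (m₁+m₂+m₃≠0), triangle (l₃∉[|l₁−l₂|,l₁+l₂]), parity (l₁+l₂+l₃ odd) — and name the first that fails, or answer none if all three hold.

m₁+m₂+m₃ = 0 + 4 − 4 = 0  ✓
triangle: |1−4|=3 ≤ l₃=7 ≤ 1+4=5  ✗
parity: l₁+l₂+l₃ = 12 is even

triangle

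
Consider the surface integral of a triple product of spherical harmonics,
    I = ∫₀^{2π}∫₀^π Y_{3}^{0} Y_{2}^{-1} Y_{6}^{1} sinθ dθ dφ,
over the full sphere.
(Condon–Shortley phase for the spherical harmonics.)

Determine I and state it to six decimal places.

0.000000

triangle: need 1≤l₃≤5, have 6; I=0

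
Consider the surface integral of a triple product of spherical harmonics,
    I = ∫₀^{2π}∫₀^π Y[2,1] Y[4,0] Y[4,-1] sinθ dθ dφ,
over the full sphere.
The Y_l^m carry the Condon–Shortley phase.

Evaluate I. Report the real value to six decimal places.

Checks pass: Σm=0; 10 even; l₃=4∈[2,6].
(2·2+1)(2·4+1)(2·4+1) = 405
Δ: 2! 2! 6! / 11! → 1/13860
sum: t=0:+1/192 t=1:−1/36 t=2:+1/192 = -5/288
3j²(2 4 4; 0 0 0) = Δ·Π!·Σ² = 20/693  (sign -1)
sum: t=0:+1/96 t=1:−1/72 = -1/288
3j²(2 4 4; 1 0 -1) = Δ·Π!·Σ² = 1/462  (sign +1)
combine: 4πI² = 405·20/693·1/462 = 150/5929
take √, sign -1: I = -0.04486937

-0.044869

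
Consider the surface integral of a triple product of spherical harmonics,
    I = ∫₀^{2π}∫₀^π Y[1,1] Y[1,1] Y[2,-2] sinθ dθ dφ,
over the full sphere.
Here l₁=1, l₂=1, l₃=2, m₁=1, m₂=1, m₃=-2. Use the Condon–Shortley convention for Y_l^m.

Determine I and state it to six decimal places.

0.309019

Rules hold: Σm=0, L=4 even, 0≤2≤2.
N = 3·3·5 = 45
Δ = 0!·2!·2!/5! = 1/30
Racah Σ t=0..0: t=0:+1/1 = 1/1
⇒ 3j(1 1 2; 0 0 0)² = 2/15, sgn +1
Racah Σ t=0..0: t=0:+1/4 = 1/4
⇒ 3j(1 1 2; 1 1 -2)² = 1/5, sgn +1
4πI² = N·(3j₀)²·(3jₘ)² = 6/5
I = +1·√(1.2/4π) = 0.30901936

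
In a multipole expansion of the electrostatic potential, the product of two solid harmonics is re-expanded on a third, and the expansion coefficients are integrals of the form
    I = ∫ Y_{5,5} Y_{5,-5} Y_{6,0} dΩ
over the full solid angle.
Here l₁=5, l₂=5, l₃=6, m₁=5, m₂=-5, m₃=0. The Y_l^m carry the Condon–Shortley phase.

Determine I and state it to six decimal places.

0.046023

Checks pass: Σm=0; 16 even; l₃=6∈[0,10].
(2·5+1)(2·5+1)(2·6+1) = 1573
Δ: 4! 6! 6! / 17! → 1/28588560
sum: t=0:+1/345600 t=1:−1/13824 t=2:+1/5184 t=3:−1/13824 t=4:+1/345600 = 7/129600
3j²(5 5 6; 0 0 0) = Δ·Π!·Σ² = 80/7293  (sign +1)
sum: t=0:+1/12441600 = 1/12441600
3j²(5 5 6; 5 -5 0) = Δ·Π!·Σ² = 15/9724  (sign +1)
combine: 4πI² = 1573·80/7293·15/9724 = 100/3757
take √, sign +1: I = 0.04602295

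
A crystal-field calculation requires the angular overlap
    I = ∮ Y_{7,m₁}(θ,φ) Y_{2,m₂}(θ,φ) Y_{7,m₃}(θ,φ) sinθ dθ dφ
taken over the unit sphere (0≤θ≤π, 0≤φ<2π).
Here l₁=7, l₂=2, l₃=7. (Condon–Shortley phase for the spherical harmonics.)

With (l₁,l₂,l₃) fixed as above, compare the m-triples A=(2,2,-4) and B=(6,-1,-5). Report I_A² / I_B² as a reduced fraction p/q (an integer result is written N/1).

100/143

Same 7,2,7: normalisation and zero-m 3j drop out of the ratio.
A: Δ: 2! 12! 2! / 17! → 1/185640; sum: t=2:+1/8709120 = 1/8709120; 3j²(7 2 7; 2 2 -4) = Δ·Π!·Σ² = 55/3094  (sign -1)
B: Δ: 2! 12! 2! / 17! → 1/185640; sum: t=0:+1/79833600 t=1:−1/958003200 = 1/87091200; 3j²(7 2 7; 6 -1 -5) = Δ·Π!·Σ² = 121/4760  (sign +1)
I_A²/I_B² = (55/3094)/(121/4760) = 100/143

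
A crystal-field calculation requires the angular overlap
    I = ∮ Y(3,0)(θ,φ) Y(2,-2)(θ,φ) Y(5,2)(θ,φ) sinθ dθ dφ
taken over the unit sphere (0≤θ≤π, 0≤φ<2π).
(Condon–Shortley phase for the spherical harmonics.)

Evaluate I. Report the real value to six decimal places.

0.141758

Checks pass: Σm=0; 10 even; l₃=5∈[1,5].
(2·3+1)(2·2+1)(2·5+1) = 385
Δ: 0! 6! 4! / 11! → 1/2310
sum: t=0:+1/144 = 1/144
3j²(3 2 5; 0 0 0) = Δ·Π!·Σ² = 10/231  (sign -1)
sum: t=0:+1/864 = 1/864
3j²(3 2 5; 0 -2 2) = Δ·Π!·Σ² = 1/66  (sign -1)
combine: 4πI² = 385·10/231·1/66 = 25/99
take √, sign +1: I = 0.14175797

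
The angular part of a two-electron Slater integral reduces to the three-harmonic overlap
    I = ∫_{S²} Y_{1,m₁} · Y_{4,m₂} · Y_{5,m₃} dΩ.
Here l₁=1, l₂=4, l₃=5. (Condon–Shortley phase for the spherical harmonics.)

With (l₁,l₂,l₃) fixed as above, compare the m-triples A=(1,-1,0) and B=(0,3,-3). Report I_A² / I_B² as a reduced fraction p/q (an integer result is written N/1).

l's match ⇒ only the (l;m) 3-j factors differ between A and B.
A: triangle coeff Δ(1,4,5) = 1/495; Σ_t [0,0]: t=0:+1/1440 = 1/1440; (3j)²=2/99 [(1 4 5; 1 -1 0)], sign=-1
B: triangle coeff Δ(1,4,5) = 1/495; Σ_t [0,0]: t=0:+1/5040 = 1/5040; (3j)²=16/495 [(1 4 5; 0 3 -3)], sign=+1
I_A²/I_B² = (2/99)/(16/495) = 5/8

5/8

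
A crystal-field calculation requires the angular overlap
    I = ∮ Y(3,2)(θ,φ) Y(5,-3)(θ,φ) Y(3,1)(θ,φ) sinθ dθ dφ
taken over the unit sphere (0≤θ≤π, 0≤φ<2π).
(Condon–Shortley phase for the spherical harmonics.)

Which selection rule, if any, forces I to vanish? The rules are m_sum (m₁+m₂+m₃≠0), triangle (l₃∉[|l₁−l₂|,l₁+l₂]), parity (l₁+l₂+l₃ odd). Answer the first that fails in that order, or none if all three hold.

Σmᵢ = 0  ✓
l₃∈[|l₁−l₂|,l₁+l₂]=[2,8], have l₃=3  ✓
Σlᵢ = 11 ⇒ odd  ✗

parity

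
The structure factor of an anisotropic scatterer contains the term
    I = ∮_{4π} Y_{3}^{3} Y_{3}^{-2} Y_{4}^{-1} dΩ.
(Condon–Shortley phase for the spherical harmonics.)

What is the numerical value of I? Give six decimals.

0.140463

m-sum 0 ✓  L=10 even ✓  0≤4≤6 ✓
Π(2lᵢ+1) = 7×7×9 = 441
triangle coeff Δ(3,3,4) = 1/34650
Σ_t [0,2]: t=0:+1/72 t=1:−1/16 t=2:+1/72 = -5/144
(3j)²=2/77 [(3 3 4; 0 0 0)], sign=-1
Σ_t [0,0]: t=0:+1/288 = 1/288
(3j)²=5/231 [(3 3 4; 3 -2 -1)], sign=-1
⇒ 4πI² = 30/121
I = (+1)√(30/121/(4π)) = 0.14046335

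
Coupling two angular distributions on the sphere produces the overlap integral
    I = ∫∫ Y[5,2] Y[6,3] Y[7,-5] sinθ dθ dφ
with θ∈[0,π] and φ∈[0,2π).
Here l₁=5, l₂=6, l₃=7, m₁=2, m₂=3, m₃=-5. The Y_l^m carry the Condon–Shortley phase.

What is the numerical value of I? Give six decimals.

Checks pass: Σm=0; 18 even; l₃=7∈[1,11].
(2·5+1)(2·6+1)(2·7+1) = 2145
Δ: 4! 6! 8! / 19! → 1/174594420
sum: t=0:+1/4147200 t=1:−1/207360 t=2:+1/82944 t=3:−1/207360 t=4:+1/4147200 = 1/345600
3j²(5 6 7; 0 0 0) = Δ·Π!·Σ² = 420/46189  (sign -1)
sum: t=1:−1/11612160 t=2:+1/2419200 t=3:−1/6220800 = 29/174182400
3j²(5 6 7; 2 3 -5) = Δ·Π!·Σ² = 841/83980  (sign +1)
combine: 4πI² = 2145·420/46189·841/83980 = 264915/1356277
take √, sign -1: I = -0.12467350

-0.124673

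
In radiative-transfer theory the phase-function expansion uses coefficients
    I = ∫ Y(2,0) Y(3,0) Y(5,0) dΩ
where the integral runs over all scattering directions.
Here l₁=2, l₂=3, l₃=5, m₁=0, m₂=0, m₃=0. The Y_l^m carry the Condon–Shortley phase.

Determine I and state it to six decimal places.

Checks pass: Σm=0; 10 even; l₃=5∈[1,5].
(2·2+1)(2·3+1)(2·5+1) = 385
Δ: 0! 4! 6! / 11! → 1/2310
sum: t=0:+1/144 = 1/144
3j²(2 3 5; 0 0 0) = Δ·Π!·Σ² = 10/231  (sign -1)
(m-triple is (0,0,0) — same symbol as above.)
combine: 4πI² = 385·10/231·10/231 = 500/693
take √, sign +1: I = 0.23961470

0.239615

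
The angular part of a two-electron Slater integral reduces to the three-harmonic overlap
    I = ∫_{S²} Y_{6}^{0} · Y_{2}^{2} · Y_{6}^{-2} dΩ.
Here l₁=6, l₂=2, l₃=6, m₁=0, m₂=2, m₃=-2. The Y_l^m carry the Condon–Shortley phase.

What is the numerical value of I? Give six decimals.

Checks pass: Σm=0; 14 even; l₃=6∈[4,8].
(2·6+1)(2·2+1)(2·6+1) = 845
Δ: 2! 10! 2! / 15! → 1/90090
sum: t=0:+1/69120 t=1:−1/14400 t=2:+1/69120 = -7/172800
3j²(6 2 6; 0 0 0) = Δ·Π!·Σ² = 14/715  (sign -1)
sum: t=2:+1/69120 = 1/69120
3j²(6 2 6; 0 2 -2) = Δ·Π!·Σ² = 4/143  (sign +1)
combine: 4πI² = 845·14/715·4/143 = 56/121
take √, sign -1: I = -0.19190947

-0.191909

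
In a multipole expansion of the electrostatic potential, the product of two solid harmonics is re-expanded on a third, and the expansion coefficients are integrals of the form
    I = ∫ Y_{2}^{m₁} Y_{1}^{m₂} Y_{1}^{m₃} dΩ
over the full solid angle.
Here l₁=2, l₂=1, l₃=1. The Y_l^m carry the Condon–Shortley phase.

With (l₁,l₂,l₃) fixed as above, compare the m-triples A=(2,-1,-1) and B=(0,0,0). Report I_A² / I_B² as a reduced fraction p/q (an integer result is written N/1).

3/2

Shared (l₁,l₂,l₃)=(2,1,1): N and (l;000)² cancel in I_A²/I_B².
A: Δ = 2!·2!·0!/5! = 1/30; Racah Σ t=0..0: t=0:+1/4 = 1/4; ⇒ 3j(2 1 1; 2 -1 -1)² = 1/5, sgn +1
B: Δ = 2!·2!·0!/5! = 1/30; Racah Σ t=1..1: t=1:−1/1 = -1/1; ⇒ 3j(2 1 1; 0 0 0)² = 2/15, sgn +1
I_A²/I_B² = (1/5)/(2/15) = 3/2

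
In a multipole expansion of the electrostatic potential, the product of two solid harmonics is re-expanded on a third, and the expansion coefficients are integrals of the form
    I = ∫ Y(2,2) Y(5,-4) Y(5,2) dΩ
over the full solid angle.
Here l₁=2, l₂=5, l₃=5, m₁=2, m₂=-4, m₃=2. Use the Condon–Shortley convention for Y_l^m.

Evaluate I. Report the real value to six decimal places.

-0.137240

m-sum 0 ✓  L=12 even ✓  3≤5≤7 ✓
Π(2lᵢ+1) = 5×11×11 = 605
triangle coeff Δ(2,5,5) = 1/38610
Σ_t [0,2]: t=0:+1/2880 t=1:−1/576 t=2:+1/2880 = -1/960
(3j)²=10/429 [(2 5 5; 0 0 0)], sign=+1
Σ_t [0,0]: t=0:+1/20160 = 1/20160
(3j)²=12/715 [(2 5 5; 2 -4 2)], sign=-1
⇒ 4πI² = 40/169
I = (-1)√(40/169/(4π)) = -0.13724032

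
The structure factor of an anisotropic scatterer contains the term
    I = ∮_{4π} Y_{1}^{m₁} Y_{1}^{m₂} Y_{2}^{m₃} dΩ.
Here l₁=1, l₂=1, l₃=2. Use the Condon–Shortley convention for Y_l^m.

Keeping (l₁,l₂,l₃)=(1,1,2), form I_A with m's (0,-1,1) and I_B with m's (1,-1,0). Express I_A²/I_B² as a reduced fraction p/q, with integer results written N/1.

Same 1,1,2: normalisation and zero-m 3j drop out of the ratio.
A: Δ: 0! 2! 2! / 5! → 1/30; sum: t=0:+1/2 = 1/2; 3j²(1 1 2; 0 -1 1) = Δ·Π!·Σ² = 1/10  (sign -1)
B: Δ: 0! 2! 2! / 5! → 1/30; sum: t=0:+1/4 = 1/4; 3j²(1 1 2; 1 -1 0) = Δ·Π!·Σ² = 1/30  (sign +1)
I_A²/I_B² = (1/10)/(1/30) = 3/1

3/1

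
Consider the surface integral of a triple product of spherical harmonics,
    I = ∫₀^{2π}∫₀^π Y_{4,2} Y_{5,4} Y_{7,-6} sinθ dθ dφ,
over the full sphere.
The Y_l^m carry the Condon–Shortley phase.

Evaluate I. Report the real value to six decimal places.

0.061746

Checks pass: Σm=0; 16 even; l₃=7∈[1,9].
(2·4+1)(2·5+1)(2·7+1) = 1485
Δ: 2! 6! 8! / 17! → 1/6126120
sum: t=0:+1/69120 t=1:−1/20736 t=2:+1/69120 = -1/51840
3j²(4 5 7; 0 0 0) = Δ·Π!·Σ² = 280/21879  (sign +1)
sum: t=1:−1/4838400 t=2:+1/7257600 = -1/14515200
3j²(4 5 7; 2 4 -6) = Δ·Π!·Σ² = 3/1190  (sign +1)
combine: 4πI² = 1485·280/21879·3/1190 = 180/3757
take √, sign +1: I = 0.06174627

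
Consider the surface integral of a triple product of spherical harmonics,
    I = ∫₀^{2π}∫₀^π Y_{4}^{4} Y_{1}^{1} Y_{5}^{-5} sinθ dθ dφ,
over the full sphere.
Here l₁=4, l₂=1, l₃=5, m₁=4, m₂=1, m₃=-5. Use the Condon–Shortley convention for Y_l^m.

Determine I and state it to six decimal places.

Checks pass: Σm=0; 10 even; l₃=5∈[3,5].
(2·4+1)(2·1+1)(2·5+1) = 297
Δ: 0! 8! 2! / 11! → 1/495
sum: t=0:+1/576 = 1/576
3j²(4 1 5; 0 0 0) = Δ·Π!·Σ² = 5/99  (sign -1)
sum: t=0:+1/80640 = 1/80640
3j²(4 1 5; 4 1 -5) = Δ·Π!·Σ² = 1/11  (sign +1)
combine: 4πI² = 297·5/99·1/11 = 15/11
take √, sign -1: I = -0.32941575

-0.329416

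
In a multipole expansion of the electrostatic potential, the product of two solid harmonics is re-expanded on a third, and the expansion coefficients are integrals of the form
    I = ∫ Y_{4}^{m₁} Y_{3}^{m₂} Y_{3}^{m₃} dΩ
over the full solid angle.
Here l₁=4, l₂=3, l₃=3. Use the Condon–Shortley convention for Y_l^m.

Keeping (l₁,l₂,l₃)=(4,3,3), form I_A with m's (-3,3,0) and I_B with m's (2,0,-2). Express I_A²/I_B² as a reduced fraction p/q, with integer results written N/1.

Same 4,3,3: normalisation and zero-m 3j drop out of the ratio.
A: Δ: 4! 4! 2! / 11! → 1/34650; sum: t=4:+1/288 = 1/288; 3j²(4 3 3; -3 3 0) = Δ·Π!·Σ² = 1/22  (sign -1)
B: Δ: 4! 4! 2! / 11! → 1/34650; sum: t=1:−1/72 t=2:+1/96 = -1/288; 3j²(4 3 3; 2 0 -2) = Δ·Π!·Σ² = 1/462  (sign +1)
I_A²/I_B² = (1/22)/(1/462) = 21/1

21/1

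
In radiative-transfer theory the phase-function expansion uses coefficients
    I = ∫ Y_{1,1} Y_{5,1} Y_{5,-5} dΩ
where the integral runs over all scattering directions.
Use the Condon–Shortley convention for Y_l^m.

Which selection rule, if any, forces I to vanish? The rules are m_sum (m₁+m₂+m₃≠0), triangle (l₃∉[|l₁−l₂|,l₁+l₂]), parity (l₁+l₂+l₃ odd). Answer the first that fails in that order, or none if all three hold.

Σmᵢ = -3  ✗
l₃∈[|l₁−l₂|,l₁+l₂]=[4,6], have l₃=5
Σlᵢ = 11 ⇒ odd

m_sum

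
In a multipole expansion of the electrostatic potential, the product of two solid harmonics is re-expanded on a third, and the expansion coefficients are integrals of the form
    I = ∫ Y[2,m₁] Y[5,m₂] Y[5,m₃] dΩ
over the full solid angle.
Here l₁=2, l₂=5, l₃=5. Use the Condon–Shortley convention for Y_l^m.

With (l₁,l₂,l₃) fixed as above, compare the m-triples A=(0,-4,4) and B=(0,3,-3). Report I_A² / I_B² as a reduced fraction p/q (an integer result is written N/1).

Shared (l₁,l₂,l₃)=(2,5,5): N and (l;000)² cancel in I_A²/I_B².
A: Δ = 2!·2!·8!/13! = 1/38610; Racah Σ t=0..1: t=0:+1/20160 t=1:−1/40320 = 1/40320; ⇒ 3j(2 5 5; 0 -4 4)² = 6/715, sgn -1
B: Δ = 2!·2!·8!/13! = 1/38610; Racah Σ t=0..2: t=0:+1/161280 t=1:−1/5040 t=2:+1/5760 = -1/53760; ⇒ 3j(2 5 5; 0 3 -3)² = 1/4290, sgn -1
I_A²/I_B² = (6/715)/(1/4290) = 36/1

36/1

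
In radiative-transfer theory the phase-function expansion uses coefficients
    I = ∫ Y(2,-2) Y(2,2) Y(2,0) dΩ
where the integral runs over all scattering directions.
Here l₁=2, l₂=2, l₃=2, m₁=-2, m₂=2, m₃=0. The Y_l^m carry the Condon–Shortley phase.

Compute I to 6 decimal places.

Rules hold: Σm=0, L=6 even, 0≤2≤4.
N = 5·5·5 = 125
Δ = 2!·2!·2!/7! = 1/630
Racah Σ t=0..2: t=0:+1/8 t=1:−1/1 t=2:+1/8 = -3/4
⇒ 3j(2 2 2; 0 0 0)² = 2/35, sgn -1
Racah Σ t=2..2: t=2:+1/8 = 1/8
⇒ 3j(2 2 2; -2 2 0)² = 2/35, sgn +1
4πI² = N·(3j₀)²·(3jₘ)² = 20/49
I = -1·√(0.408163/4π) = -0.18022375

-0.180224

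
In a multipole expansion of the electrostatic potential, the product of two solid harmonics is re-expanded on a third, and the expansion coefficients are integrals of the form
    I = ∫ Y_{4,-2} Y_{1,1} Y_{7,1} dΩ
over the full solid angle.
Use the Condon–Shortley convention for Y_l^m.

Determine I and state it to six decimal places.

|4−1|≤7≤4+1 violated ⇒ I = 0

0.000000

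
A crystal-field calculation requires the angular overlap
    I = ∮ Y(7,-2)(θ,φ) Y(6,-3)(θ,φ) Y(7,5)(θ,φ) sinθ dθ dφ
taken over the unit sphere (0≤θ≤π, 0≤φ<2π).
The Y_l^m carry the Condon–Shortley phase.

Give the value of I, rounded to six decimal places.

Rules hold: Σm=0, L=20 even, 1≤7≤13.
N = 15·13·15 = 2925
Δ = 6!·8!·6!/21! = 1/2444321880
Racah Σ t=0..6: t=0:+1/2612736000 t=1:−1/20736000 t=2:+1/1658880 t=3:−1/746496 t=4:+1/1658880 t=5:−1/20736000 t=6:+1/2612736000 = -1/4354560
⇒ 3j(7 6 7; 0 0 0)² = 1000/138567, sgn +1
Racah Σ t=1..3: t=1:−1/232243200 t=2:+1/29030400 t=3:−1/37324800 = 1/298598400
⇒ 3j(7 6 7; -2 -3 5)² = 7/16796, sgn +1
4πI² = N·(3j₀)²·(3jₘ)² = 131250/14919047
I = +1·√(0.00879748/4π) = 0.02645905

0.026459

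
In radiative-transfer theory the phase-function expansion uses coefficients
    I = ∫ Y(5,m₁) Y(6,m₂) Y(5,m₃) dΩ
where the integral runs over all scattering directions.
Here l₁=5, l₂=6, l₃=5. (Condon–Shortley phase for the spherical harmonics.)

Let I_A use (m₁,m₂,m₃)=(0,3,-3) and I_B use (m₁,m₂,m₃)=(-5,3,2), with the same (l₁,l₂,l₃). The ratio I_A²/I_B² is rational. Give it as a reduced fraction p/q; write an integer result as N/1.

25/42

l's match ⇒ only the (l;m) 3-j factors differ between A and B.
A: triangle coeff Δ(5,6,5) = 1/28588560; Σ_t [3,5]: t=3:−1/103680 t=4:+1/34560 t=5:−1/138240 = 1/82944; (3j)²=125/9724 [(5 6 5; 0 3 -3)], sign=+1
B: triangle coeff Δ(5,6,5) = 1/28588560; Σ_t [6,6]: t=6:+1/622080 = 1/622080; (3j)²=105/4862 [(5 6 5; -5 3 2)], sign=-1
I_A²/I_B² = (125/9724)/(105/4862) = 25/42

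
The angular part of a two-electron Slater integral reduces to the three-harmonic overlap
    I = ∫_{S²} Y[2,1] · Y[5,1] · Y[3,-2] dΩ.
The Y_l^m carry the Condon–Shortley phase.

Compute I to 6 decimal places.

-0.117387

Rules hold: Σm=0, L=10 even, 3≤3≤7.
N = 5·11·7 = 385
Δ = 4!·0!·6!/11! = 1/2310
Racah Σ t=2..2: t=2:+1/144 = 1/144
⇒ 3j(2 5 3; 0 0 0)² = 10/231, sgn -1
Racah Σ t=1..1: t=1:−1/720 = -1/720
⇒ 3j(2 5 3; 1 1 -2)² = 4/385, sgn +1
4πI² = N·(3j₀)²·(3jₘ)² = 40/231
I = -1·√(0.17316/4π) = -0.11738675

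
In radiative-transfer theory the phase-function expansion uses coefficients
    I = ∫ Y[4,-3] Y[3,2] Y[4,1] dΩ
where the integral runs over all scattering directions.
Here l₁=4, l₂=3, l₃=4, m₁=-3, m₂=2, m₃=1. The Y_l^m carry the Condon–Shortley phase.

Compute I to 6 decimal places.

l₁+l₂+l₃=11 is odd: 3j(l;000)=0 ⇒ I=0

0.000000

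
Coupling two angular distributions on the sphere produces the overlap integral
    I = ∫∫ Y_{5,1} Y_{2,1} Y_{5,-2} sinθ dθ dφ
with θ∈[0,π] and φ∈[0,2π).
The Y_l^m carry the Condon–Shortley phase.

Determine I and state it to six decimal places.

0.104819

m-sum 0 ✓  L=12 even ✓  3≤5≤7 ✓
Π(2lᵢ+1) = 11×5×11 = 605
triangle coeff Δ(5,2,5) = 1/38610
Σ_t [0,2]: t=0:+1/2880 t=1:−1/576 t=2:+1/2880 = -1/960
(3j)²=10/429 [(5 2 5; 0 0 0)], sign=+1
Σ_t [1,2]: t=1:−1/1440 t=2:+1/2880 = -1/2880
(3j)²=7/715 [(5 2 5; 1 1 -2)], sign=+1
⇒ 4πI² = 70/507
I = (+1)√(70/507/(4π)) = 0.10481902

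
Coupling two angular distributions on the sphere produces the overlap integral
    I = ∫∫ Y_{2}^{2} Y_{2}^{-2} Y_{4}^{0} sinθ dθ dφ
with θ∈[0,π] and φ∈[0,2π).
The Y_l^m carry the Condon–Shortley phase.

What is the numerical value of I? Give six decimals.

Rules hold: Σm=0, L=8 even, 0≤4≤4.
N = 5·5·9 = 225
Δ = 0!·4!·4!/9! = 1/630
Racah Σ t=0..0: t=0:+1/16 = 1/16
⇒ 3j(2 2 4; 0 0 0)² = 2/35, sgn +1
Racah Σ t=0..0: t=0:+1/576 = 1/576
⇒ 3j(2 2 4; 2 -2 0)² = 1/630, sgn +1
4πI² = N·(3j₀)²·(3jₘ)² = 1/49
I = +1·√(0.0204082/4π) = 0.04029926

0.040299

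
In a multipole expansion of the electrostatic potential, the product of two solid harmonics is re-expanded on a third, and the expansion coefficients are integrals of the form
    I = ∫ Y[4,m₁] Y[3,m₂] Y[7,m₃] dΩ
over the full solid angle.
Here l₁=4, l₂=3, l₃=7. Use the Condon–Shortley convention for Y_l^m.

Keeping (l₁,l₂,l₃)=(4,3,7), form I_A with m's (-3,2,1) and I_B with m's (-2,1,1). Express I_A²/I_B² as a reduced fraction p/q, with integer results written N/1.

Same 4,3,7: normalisation and zero-m 3j drop out of the ratio.
A: Δ: 0! 8! 6! / 15! → 1/45045; sum: t=0:+1/604800 = 1/604800; 3j²(4 3 7; -3 2 1) = Δ·Π!·Σ² = 16/15015  (sign +1)
B: Δ: 0! 8! 6! / 15! → 1/45045; sum: t=0:+1/69120 = 1/69120; 3j²(4 3 7; -2 1 1) = Δ·Π!·Σ² = 4/429  (sign +1)
I_A²/I_B² = (16/15015)/(4/429) = 4/35

4/35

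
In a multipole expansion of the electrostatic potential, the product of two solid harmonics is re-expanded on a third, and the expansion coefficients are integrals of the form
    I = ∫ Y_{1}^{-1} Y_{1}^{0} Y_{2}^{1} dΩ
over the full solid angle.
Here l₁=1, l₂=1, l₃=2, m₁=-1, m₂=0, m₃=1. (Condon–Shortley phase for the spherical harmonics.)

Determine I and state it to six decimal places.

Rules hold: Σm=0, L=4 even, 0≤2≤2.
N = 3·3·5 = 45
Δ = 0!·2!·2!/5! = 1/30
Racah Σ t=0..0: t=0:+1/1 = 1/1
⇒ 3j(1 1 2; 0 0 0)² = 2/15, sgn +1
Racah Σ t=0..0: t=0:+1/2 = 1/2
⇒ 3j(1 1 2; -1 0 1)² = 1/10, sgn -1
4πI² = N·(3j₀)²·(3jₘ)² = 3/5
I = -1·√(0.6/4π) = -0.21850969

-0.218510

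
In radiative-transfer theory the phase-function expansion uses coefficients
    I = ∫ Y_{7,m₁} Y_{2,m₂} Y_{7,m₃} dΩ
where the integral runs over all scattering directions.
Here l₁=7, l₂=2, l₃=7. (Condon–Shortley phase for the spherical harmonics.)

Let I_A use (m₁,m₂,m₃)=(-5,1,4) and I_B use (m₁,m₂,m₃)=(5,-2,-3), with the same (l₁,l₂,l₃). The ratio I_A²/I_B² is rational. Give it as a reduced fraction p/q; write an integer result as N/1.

81/44

l's match ⇒ only the (l;m) 3-j factors differ between A and B.
A: triangle coeff Δ(7,2,7) = 1/185640; Σ_t [1,2]: t=1:−1/79833600 t=2:+1/14515200 = 1/17740800; (3j)²=729/30940 [(7 2 7; -5 1 4)], sign=-1
B: triangle coeff Δ(7,2,7) = 1/185640; Σ_t [0,0]: t=0:+1/29030400 = 1/29030400; (3j)²=99/7735 [(7 2 7; 5 -2 -3)], sign=+1
I_A²/I_B² = (729/30940)/(99/7735) = 81/44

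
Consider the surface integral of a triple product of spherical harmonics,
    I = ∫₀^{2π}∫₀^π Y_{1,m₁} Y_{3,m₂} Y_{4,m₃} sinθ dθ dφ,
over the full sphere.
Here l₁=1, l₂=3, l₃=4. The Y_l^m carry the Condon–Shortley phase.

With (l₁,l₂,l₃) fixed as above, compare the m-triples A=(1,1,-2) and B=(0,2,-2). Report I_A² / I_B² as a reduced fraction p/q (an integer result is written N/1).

l's match ⇒ only the (l;m) 3-j factors differ between A and B.
A: triangle coeff Δ(1,3,4) = 1/252; Σ_t [0,0]: t=0:+1/96 = 1/96; (3j)²=5/84 [(1 3 4; 1 1 -2)], sign=+1
B: triangle coeff Δ(1,3,4) = 1/252; Σ_t [0,0]: t=0:+1/120 = 1/120; (3j)²=1/21 [(1 3 4; 0 2 -2)], sign=+1
I_A²/I_B² = (5/84)/(1/21) = 5/4

5/4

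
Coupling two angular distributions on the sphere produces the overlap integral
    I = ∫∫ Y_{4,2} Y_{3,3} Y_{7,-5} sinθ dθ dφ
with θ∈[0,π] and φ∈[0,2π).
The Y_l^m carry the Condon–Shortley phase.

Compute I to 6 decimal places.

Checks pass: Σm=0; 14 even; l₃=7∈[1,7].
(2·4+1)(2·3+1)(2·7+1) = 945
Δ: 0! 8! 6! / 15! → 1/45045
sum: t=0:+1/20736 = 1/20736
3j²(4 3 7; 0 0 0) = Δ·Π!·Σ² = 35/1287  (sign -1)
sum: t=0:+1/1036800 = 1/1036800
3j²(4 3 7; 2 3 -5) = Δ·Π!·Σ² = 4/195  (sign +1)
combine: 4πI² = 945·35/1287·4/195 = 980/1859
take √, sign -1: I = -0.20481814

-0.204818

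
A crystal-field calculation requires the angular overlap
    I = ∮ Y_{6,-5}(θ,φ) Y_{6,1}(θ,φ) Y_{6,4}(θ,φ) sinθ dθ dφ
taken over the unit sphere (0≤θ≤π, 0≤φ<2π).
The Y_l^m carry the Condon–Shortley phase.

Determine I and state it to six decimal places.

Rules hold: Σm=0, L=18 even, 0≤6≤12.
N = 13·13·13 = 2197
Δ = 6!·6!·6!/19! = 1/325909584
Racah Σ t=0..6: t=0:+1/373248000 t=1:−1/1728000 t=2:+1/110592 t=3:−1/46656 t=4:+1/110592 t=5:−1/1728000 t=6:+1/373248000 = -7/1555200
⇒ 3j(6 6 6; 0 0 0)² = 400/46189, sgn -1
Racah Σ t=5..6: t=5:−1/4147200 t=6:+1/10368000 = -1/6912000
⇒ 3j(6 6 6; -5 1 4)² = 189/16796, sgn -1
4πI² = N·(3j₀)²·(3jₘ)² = 245700/1147619
I = +1·√(0.214095/4π) = 0.13052653

0.130527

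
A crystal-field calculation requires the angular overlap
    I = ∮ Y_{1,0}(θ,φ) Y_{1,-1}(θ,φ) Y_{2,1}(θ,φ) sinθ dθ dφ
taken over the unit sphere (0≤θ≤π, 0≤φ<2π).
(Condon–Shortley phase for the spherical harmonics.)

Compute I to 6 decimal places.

-0.218510

m-sum 0 ✓  L=4 even ✓  0≤2≤2 ✓
Π(2lᵢ+1) = 3×3×5 = 45
triangle coeff Δ(1,1,2) = 1/30
Σ_t [0,0]: t=0:+1/1 = 1/1
(3j)²=2/15 [(1 1 2; 0 0 0)], sign=+1
Σ_t [0,0]: t=0:+1/2 = 1/2
(3j)²=1/10 [(1 1 2; 0 -1 1)], sign=-1
⇒ 4πI² = 3/5
I = (-1)√(3/5/(4π)) = -0.21850969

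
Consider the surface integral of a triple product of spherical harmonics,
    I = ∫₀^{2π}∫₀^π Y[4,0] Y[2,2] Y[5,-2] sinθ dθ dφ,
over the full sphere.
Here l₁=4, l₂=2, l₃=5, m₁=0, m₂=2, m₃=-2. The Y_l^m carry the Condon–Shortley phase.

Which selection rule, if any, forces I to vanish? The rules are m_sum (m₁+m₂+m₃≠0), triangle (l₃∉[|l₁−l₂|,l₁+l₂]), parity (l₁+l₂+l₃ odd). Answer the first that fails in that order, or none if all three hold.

parity

m₁+m₂+m₃ = 0 + 2 − 2 = 0  ✓
triangle: |4−2|=2 ≤ l₃=5 ≤ 4+2=6  ✓
parity: l₁+l₂+l₃ = 11 is odd  ✗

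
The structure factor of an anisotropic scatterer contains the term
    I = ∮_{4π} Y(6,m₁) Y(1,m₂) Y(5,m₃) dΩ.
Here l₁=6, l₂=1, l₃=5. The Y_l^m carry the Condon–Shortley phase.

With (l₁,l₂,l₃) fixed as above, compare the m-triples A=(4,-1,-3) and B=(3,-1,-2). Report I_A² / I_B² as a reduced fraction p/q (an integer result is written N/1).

5/4

Same 6,1,5: normalisation and zero-m 3j drop out of the ratio.
A: Δ: 2! 10! 0! / 13! → 1/858; sum: t=0:+1/161280 = 1/161280; 3j²(6 1 5; 4 -1 -3) = Δ·Π!·Σ² = 15/286  (sign +1)
B: Δ: 2! 10! 0! / 13! → 1/858; sum: t=0:+1/60480 = 1/60480; 3j²(6 1 5; 3 -1 -2) = Δ·Π!·Σ² = 6/143  (sign -1)
I_A²/I_B² = (15/286)/(6/143) = 5/4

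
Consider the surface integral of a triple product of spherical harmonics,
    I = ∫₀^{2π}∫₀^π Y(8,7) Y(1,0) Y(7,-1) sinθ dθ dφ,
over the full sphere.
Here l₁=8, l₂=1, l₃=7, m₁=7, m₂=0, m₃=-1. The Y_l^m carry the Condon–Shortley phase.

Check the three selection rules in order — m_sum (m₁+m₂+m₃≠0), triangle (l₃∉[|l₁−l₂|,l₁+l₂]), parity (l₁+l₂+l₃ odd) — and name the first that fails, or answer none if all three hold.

Σmᵢ = 6  ✗
l₃∈[|l₁−l₂|,l₁+l₂]=[7,9], have l₃=7
Σlᵢ = 16 ⇒ even

m_sum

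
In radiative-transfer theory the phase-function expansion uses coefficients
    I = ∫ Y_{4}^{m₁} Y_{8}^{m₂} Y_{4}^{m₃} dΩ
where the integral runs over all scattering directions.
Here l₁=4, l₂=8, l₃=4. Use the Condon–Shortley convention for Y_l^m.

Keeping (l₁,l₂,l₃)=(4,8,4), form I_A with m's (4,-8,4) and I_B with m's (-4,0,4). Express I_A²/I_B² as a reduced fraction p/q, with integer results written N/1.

l's match ⇒ only the (l;m) 3-j factors differ between A and B.
A: triangle coeff Δ(4,8,4) = 1/218790; Σ_t [0,0]: t=0:+1/1625702400 = 1/1625702400; (3j)²=1/17 [(4 8 4; 4 -8 4)], sign=+1
B: triangle coeff Δ(4,8,4) = 1/218790; Σ_t [8,8]: t=8:+1/1625702400 = 1/1625702400; (3j)²=1/218790 [(4 8 4; -4 0 4)], sign=+1
I_A²/I_B² = (1/17)/(1/218790) = 12870/1

12870/1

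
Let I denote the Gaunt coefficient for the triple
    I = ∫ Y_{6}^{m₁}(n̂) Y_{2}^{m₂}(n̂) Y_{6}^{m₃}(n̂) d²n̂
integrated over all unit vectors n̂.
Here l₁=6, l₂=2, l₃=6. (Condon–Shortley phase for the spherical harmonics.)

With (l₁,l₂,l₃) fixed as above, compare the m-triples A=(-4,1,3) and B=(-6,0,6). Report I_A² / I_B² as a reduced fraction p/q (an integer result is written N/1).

Same 6,2,6: normalisation and zero-m 3j drop out of the ratio.
A: Δ: 2! 10! 2! / 15! → 1/90090; sum: t=1:−1/725760 t=2:+1/161280 = 1/207360; 3j²(6 2 6; -4 1 3) = Δ·Π!·Σ² = 7/286  (sign -1)
B: Δ: 2! 10! 2! / 15! → 1/90090; sum: t=2:+1/14515200 = 1/14515200; 3j²(6 2 6; -6 0 6) = Δ·Π!·Σ² = 22/455  (sign +1)
I_A²/I_B² = (7/286)/(22/455) = 245/484

245/484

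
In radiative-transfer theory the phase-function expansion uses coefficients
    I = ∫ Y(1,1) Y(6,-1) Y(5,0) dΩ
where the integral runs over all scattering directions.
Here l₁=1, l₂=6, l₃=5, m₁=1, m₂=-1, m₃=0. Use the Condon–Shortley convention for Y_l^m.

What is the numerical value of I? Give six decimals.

-0.187239

m-sum 0 ✓  L=12 even ✓  5≤5≤7 ✓
Π(2lᵢ+1) = 3×13×11 = 429
triangle coeff Δ(1,6,5) = 1/858
Σ_t [1,1]: t=1:−1/14400 = -1/14400
(3j)²=6/143 [(1 6 5; 0 0 0)], sign=+1
Σ_t [0,0]: t=0:+1/28800 = 1/28800
(3j)²=7/286 [(1 6 5; 1 -1 0)], sign=-1
⇒ 4πI² = 63/143
I = (-1)√(63/143/(4π)) = -0.18723944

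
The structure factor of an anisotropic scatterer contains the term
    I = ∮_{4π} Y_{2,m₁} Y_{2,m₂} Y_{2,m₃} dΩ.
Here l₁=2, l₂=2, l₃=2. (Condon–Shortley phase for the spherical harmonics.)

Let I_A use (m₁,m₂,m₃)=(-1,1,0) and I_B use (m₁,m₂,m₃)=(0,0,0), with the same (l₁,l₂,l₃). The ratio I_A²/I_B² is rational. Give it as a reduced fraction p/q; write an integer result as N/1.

1/4

l's match ⇒ only the (l;m) 3-j factors differ between A and B.
A: triangle coeff Δ(2,2,2) = 1/630; Σ_t [1,2]: t=1:−1/4 t=2:+1/2 = 1/4; (3j)²=1/70 [(2 2 2; -1 1 0)], sign=+1
B: triangle coeff Δ(2,2,2) = 1/630; Σ_t [0,2]: t=0:+1/8 t=1:−1/1 t=2:+1/8 = -3/4; (3j)²=2/35 [(2 2 2; 0 0 0)], sign=-1
I_A²/I_B² = (1/70)/(2/35) = 1/4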